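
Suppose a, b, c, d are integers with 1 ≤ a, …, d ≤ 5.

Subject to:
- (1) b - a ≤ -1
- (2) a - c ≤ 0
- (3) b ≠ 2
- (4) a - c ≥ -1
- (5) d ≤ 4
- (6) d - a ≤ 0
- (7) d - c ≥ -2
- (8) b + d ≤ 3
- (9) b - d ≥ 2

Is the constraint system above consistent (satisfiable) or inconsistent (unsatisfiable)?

Unsatisfiable

Constraints 1, 2, 7, and 9 give d − c ≥ -2, c − a ≥ 0, a − b ≥ 1, b − d ≥ 2.
Adding all 4 inequalities: the left sides telescope to 0, and the right sides sum to (-2) + 0 + 1 + 2 = 1. So 0 ≥ 1, which is false.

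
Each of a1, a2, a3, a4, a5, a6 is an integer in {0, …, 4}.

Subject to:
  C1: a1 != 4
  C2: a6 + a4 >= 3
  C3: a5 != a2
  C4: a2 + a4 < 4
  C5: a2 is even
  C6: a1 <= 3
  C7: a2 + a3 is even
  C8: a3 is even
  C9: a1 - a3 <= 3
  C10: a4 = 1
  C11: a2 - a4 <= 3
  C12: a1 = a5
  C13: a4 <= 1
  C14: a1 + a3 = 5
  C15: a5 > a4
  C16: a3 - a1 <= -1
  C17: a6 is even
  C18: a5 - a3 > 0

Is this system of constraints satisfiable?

Setting (a1, a2, a3, a4, a5, a6) = (3, 2, 2, 1, 3, 4) satisfies everything: constraint 2: a6 + a4 = 5; constraint 4: a2 + a4 = 3; constraint 9: a1 - a3 = 1, and the others follow.

Satisfiable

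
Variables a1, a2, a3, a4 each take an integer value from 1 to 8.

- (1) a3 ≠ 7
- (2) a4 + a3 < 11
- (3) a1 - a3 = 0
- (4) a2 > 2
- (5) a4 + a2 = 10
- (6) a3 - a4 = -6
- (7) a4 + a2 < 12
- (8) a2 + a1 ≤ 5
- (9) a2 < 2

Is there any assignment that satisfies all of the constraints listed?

Unsatisfiable

From constraint 4: a2 ≥ 3. From constraint 9: a2 ≤ 1. But 1 < 3, so no value of a2 works.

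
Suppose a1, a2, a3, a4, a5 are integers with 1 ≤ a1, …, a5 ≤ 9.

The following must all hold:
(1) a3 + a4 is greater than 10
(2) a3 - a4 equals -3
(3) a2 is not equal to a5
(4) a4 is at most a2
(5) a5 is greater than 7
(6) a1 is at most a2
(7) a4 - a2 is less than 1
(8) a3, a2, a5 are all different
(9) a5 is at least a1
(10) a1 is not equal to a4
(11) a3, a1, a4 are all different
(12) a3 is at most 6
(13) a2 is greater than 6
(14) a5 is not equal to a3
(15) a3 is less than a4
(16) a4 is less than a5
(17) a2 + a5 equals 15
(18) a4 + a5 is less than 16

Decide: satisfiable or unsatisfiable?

Satisfiable

Try a1 = 1, a2 = 7, a3 = 4, a4 = 7, a5 = 8.
Check constraint 1: a3 + a4 = 11; constraint 2: a3 - a4 = -3; constraint 7: a4 - a2 = 0. The remaining constraints are straightforward to verify.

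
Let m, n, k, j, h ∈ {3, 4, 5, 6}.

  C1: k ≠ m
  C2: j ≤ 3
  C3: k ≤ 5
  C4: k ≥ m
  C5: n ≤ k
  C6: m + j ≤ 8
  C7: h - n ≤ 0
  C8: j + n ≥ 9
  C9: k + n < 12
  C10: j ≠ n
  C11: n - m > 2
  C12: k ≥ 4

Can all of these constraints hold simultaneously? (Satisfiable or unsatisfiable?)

From constraint 2: j ≤ 3. From constraints 3 and 5: n ≤ k ≤ 5. Hence j + n ≤ 8. But constraint 8 requires j + n ≥ 9, and 9 > 8. Contradiction.

Unsatisfiable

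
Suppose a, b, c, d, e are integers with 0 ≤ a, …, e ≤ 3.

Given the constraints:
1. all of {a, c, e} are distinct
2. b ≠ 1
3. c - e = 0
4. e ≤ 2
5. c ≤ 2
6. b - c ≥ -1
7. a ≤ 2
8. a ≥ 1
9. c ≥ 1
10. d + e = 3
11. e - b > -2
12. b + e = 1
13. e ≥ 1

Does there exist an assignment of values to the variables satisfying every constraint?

Constraints 4, 5, 7, 8, 9, and 13 confine each of a, c, e to the 2 values {1, 2}.
Constraint 1 requires all 3 of them to be distinct, but only 2 values are available — impossible by the pigeonhole principle.

Unsatisfiable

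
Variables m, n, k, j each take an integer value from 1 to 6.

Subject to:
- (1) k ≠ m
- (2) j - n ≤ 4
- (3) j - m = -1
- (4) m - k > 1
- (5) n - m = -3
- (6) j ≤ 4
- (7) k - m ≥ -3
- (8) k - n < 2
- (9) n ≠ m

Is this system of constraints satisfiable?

Satisfiable

The assignment m = 5, n = 2, k = 3, j = 4 works:
  constraint 2 holds since j - n = 2.
  constraint 3 holds since j - m = -1.
The rest check out directly.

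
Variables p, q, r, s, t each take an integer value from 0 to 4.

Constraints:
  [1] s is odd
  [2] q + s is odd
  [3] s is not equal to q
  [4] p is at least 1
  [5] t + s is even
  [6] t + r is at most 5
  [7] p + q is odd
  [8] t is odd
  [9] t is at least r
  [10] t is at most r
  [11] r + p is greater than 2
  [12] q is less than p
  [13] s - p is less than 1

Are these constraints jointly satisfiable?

Satisfiable

One satisfying assignment is p = 3, q = 2, r = 1, s = 3, t = 1.
For the less obvious constraints — constraint 6: t + r = 2; constraint 11: r + p = 4; constraint 13: s - p = 0 — and the others hold by inspection.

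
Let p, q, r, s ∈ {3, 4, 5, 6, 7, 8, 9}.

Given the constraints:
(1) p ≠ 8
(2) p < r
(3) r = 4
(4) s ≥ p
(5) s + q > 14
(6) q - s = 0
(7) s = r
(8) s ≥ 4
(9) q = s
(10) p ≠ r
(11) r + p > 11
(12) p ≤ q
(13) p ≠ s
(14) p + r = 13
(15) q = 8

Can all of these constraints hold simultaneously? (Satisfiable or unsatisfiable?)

Constraint 15 fixes q = 8 and constraint 3 fixes r = 4. Constraints 7 and 9 give q = s = r, so q = r. But 8 ≠ 4 — contradiction.

Unsatisfiable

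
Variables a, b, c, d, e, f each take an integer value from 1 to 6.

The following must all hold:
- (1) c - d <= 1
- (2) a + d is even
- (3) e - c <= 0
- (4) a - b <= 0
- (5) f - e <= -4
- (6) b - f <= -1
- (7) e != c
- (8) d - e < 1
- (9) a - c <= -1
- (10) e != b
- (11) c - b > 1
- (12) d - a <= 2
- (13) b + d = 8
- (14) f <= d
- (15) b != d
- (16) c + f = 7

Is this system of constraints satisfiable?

Unsatisfiable

Constraints 1, 3, 4, 5, 6, and 12 give b − a ≥ 0, a − d ≥ -2, d − c ≥ -1, c − e ≥ 0, e − f ≥ 4, f − b ≥ 1.
Adding all 6 inequalities: the left sides telescope to 0, and the right sides sum to 0 + (-2) + (-1) + 0 + 4 + 1 = 2. So 0 ≥ 2, which is false.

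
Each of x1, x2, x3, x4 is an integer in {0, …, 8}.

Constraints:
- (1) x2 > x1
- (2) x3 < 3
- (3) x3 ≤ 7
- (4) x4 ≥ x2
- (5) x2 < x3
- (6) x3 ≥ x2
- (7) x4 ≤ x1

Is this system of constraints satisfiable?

Constraints 1, 4, and 7 give x1 < x2, x2 ≤ x4, x4 ≤ x1. Chaining: x1 < x2 ≤ x4 ≤ x1, which forces x1 < x1 — impossible.

Unsatisfiable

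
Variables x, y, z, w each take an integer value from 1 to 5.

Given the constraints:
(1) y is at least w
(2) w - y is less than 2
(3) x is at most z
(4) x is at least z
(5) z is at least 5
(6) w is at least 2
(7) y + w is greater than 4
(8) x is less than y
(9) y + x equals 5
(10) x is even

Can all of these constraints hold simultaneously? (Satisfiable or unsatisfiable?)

Unsatisfiable

From constraints 1 and 6: y ≥ w ≥ 2. From constraints 4 and 5: x ≥ z ≥ 5. Hence y + x ≥ 7. But constraint 9 requires y + x = 5, and 5 < 7. Contradiction.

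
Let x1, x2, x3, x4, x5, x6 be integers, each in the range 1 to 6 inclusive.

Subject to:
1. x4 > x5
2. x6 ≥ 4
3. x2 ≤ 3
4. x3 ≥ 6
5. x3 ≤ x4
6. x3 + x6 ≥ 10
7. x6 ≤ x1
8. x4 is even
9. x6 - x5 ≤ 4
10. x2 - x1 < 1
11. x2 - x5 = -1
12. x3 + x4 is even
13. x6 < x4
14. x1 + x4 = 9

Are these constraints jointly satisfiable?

Unsatisfiable

From constraints 2 and 7: x1 ≥ x6 ≥ 4. From constraints 4 and 5: x4 ≥ x3 ≥ 6. Hence x1 + x4 ≥ 10. But constraint 14 requires x1 + x4 = 9, and 9 < 10. Contradiction.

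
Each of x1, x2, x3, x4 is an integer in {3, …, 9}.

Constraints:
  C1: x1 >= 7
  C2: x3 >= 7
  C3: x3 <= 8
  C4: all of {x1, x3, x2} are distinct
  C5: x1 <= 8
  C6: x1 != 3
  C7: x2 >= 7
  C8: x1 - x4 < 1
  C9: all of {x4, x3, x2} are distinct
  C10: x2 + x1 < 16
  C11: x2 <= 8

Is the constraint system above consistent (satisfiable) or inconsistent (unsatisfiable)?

Constraints 1, 2, 3, 5, 7, and 11 confine each of x1, x3, x2 to the 2 values {7, 8}.
Constraint 4 requires all 3 of them to be distinct, but only 2 values are available — impossible by the pigeonhole principle.

Unsatisfiable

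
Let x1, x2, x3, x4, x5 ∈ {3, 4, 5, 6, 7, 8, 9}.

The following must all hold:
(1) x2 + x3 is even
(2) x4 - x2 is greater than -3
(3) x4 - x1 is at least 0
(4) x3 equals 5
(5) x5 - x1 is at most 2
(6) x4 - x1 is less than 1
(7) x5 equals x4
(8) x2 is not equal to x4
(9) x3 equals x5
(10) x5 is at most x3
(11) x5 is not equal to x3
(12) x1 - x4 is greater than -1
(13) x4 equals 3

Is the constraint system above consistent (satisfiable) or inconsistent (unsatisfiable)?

Constraint 4 fixes x3 = 5 and constraint 13 fixes x4 = 3. Constraints 7 and 9 give x3 = x5 = x4, so x3 = x4. But 5 ≠ 3 — contradiction.

Unsatisfiable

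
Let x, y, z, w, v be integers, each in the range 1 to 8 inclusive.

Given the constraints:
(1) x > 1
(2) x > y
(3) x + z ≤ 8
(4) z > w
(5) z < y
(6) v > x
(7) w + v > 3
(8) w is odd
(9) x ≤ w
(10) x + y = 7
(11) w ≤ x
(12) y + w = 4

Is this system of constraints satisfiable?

Constraints 2, 4, 5, and 9 give z < y, y < x, x ≤ w, w < z. Chaining: z < y < x ≤ w < z, which forces z < z — impossible.

Unsatisfiable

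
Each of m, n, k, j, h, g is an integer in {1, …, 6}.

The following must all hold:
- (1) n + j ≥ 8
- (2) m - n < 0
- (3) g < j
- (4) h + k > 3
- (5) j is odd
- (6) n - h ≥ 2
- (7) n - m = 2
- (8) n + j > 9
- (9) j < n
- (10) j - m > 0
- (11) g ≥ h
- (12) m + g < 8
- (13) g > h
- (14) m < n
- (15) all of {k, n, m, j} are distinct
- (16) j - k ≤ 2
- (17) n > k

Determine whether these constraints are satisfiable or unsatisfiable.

Take m = 4, n = 6, k = 3, j = 5, h = 2, g = 3. Then constraint 1: n + j = 11; constraint 2: m - n = -2, and every other listed constraint is also met.

Satisfiable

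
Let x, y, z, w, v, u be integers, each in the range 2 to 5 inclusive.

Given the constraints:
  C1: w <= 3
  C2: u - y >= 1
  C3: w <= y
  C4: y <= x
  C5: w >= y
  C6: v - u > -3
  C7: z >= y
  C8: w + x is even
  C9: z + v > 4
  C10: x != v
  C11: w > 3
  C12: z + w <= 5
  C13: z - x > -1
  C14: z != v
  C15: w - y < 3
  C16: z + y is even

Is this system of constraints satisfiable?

From constraint 11: w ≥ 4. From constraint 1: w ≤ 3. But 3 < 4, so no value of w works.

Unsatisfiable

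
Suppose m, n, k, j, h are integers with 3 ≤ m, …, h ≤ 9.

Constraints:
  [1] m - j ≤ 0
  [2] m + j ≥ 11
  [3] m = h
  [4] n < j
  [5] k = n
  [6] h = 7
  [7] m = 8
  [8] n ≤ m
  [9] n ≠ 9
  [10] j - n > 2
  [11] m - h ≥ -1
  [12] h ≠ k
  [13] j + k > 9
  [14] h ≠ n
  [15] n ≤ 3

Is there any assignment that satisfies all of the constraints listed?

Unsatisfiable

Constraint 7 fixes m = 8 and constraint 6 fixes h = 7, but constraint 3 requires m = h. Since 8 ≠ 7, contradiction.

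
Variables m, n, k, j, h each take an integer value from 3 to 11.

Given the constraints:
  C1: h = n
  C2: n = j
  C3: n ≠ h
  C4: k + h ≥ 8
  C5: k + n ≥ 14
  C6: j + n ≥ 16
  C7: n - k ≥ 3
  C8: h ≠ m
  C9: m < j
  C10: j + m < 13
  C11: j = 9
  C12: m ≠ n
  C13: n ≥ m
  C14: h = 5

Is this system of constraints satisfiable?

Unsatisfiable

Constraint 14 fixes h = 5 and constraint 11 fixes j = 9. Constraints 1 and 2 give h = n = j, so h = j. But 5 ≠ 9 — contradiction.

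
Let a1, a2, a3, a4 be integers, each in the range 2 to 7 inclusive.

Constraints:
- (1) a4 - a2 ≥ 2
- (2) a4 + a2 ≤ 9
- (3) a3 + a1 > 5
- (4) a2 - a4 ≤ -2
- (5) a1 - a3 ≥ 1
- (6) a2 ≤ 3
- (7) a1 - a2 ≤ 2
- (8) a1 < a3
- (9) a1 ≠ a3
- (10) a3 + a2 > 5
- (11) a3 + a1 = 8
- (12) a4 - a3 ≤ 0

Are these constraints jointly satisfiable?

Unsatisfiable

Constraints 4, 5, 7, and 12 give a2 − a1 ≥ -2, a1 − a3 ≥ 1, a3 − a4 ≥ 0, a4 − a2 ≥ 2.
Adding all 4 inequalities: the left sides telescope to 0, and the right sides sum to (-2) + 1 + 0 + 2 = 1. So 0 ≥ 1, which is false.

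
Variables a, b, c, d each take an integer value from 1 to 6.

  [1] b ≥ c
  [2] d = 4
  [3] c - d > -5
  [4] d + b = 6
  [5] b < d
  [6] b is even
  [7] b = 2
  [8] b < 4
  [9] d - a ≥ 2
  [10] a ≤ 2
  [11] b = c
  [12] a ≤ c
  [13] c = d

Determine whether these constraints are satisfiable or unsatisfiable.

Unsatisfiable

Constraint 7 fixes b = 2 and constraint 2 fixes d = 4. Constraints 11 and 13 give b = c = d, so b = d. But 2 ≠ 4 — contradiction.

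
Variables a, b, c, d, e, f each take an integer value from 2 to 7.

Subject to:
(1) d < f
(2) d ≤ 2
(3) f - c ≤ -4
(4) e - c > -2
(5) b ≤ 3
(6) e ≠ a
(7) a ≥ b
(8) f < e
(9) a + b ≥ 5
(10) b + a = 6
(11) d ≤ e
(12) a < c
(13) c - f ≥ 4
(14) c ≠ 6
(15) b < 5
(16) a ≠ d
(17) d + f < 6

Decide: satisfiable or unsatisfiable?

Satisfiable

The assignment a = 3, b = 3, c = 7, d = 2, e = 6, f = 3 works:
  constraint 3 holds since f - c = -4.
  constraint 4 holds since e - c = -1.
  constraint 9 holds since a + b = 6.
The rest check out directly.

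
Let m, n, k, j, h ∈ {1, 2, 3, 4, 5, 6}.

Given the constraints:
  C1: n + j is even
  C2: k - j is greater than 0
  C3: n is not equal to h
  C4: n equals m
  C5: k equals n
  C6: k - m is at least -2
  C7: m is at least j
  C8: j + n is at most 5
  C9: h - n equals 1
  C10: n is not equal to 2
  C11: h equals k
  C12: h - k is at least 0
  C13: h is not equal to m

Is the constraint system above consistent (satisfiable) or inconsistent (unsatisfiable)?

Unsatisfiable

From constraints 4, 5, and 11, h = k = n = m, so h = m. But constraint 13 says h ≠ m. Contradiction.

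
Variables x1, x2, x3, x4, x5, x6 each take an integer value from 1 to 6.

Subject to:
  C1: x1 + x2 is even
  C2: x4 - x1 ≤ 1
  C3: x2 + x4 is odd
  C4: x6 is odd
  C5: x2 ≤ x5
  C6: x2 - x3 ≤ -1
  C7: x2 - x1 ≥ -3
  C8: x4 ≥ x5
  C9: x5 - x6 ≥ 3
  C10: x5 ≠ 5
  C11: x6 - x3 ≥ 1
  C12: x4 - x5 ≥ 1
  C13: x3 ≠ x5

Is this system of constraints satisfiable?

Constraints 2, 6, 7, 9, 11, and 12 give x1 − x4 ≥ -1, x4 − x5 ≥ 1, x5 − x6 ≥ 3, x6 − x3 ≥ 1, x3 − x2 ≥ 1, x2 − x1 ≥ -3.
Adding all 6 inequalities: the left sides telescope to 0, and the right sides sum to (-1) + 1 + 3 + 1 + 1 + (-3) = 2. So 0 ≥ 2, which is false.

Unsatisfiable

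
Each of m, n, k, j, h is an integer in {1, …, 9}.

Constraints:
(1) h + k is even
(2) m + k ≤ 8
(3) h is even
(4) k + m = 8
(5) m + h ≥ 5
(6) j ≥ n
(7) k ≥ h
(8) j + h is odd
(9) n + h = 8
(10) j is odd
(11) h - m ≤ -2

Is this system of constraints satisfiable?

Satisfiable

Take m = 6, n = 6, k = 2, j = 7, h = 2. Then constraint 2: m + k = 8; constraint 4: k + m = 8; constraint 5: m + h = 8, and every other listed constraint is also met.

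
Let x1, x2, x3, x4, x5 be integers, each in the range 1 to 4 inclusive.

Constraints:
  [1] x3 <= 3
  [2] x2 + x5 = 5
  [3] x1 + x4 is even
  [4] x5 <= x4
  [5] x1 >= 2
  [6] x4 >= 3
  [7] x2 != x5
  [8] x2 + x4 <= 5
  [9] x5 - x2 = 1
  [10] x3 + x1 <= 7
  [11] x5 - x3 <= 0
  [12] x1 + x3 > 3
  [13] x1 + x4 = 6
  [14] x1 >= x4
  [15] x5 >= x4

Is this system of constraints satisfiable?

Take x1 = 3, x2 = 2, x3 = 3, x4 = 3, x5 = 3. Then constraint 2: x2 + x5 = 5; constraint 8: x2 + x4 = 5, and every other listed constraint is also met.

Satisfiable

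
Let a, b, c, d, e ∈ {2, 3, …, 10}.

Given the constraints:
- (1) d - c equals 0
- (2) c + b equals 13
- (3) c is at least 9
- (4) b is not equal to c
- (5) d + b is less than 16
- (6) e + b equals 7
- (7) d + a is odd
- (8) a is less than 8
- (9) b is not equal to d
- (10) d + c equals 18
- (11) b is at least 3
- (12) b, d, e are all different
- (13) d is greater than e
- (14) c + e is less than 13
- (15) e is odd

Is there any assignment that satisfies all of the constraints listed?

Try a = 2, b = 4, c = 9, d = 9, e = 3.
Check constraint 1: d - c = 0; constraint 2: c + b = 13. The remaining constraints are straightforward to verify.

Satisfiable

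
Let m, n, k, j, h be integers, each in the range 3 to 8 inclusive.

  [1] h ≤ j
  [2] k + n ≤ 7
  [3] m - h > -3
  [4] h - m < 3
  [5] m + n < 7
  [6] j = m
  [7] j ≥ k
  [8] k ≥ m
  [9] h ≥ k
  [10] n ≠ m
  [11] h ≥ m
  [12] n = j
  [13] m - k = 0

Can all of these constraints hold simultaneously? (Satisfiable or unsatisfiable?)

From constraints 6 and 12, n = j = m, so n = m. But constraint 10 says n ≠ m. Contradiction.

Unsatisfiable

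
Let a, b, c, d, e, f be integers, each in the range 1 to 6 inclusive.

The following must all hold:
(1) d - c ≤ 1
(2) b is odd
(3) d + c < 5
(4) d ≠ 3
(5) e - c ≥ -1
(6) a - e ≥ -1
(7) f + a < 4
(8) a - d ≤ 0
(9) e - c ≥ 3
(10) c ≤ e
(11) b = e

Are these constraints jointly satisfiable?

Unsatisfiable

Constraints 1, 6, 8, and 9 give c − d ≥ -1, d − a ≥ 0, a − e ≥ -1, e − c ≥ 3.
Adding all 4 inequalities: the left sides telescope to 0, and the right sides sum to (-1) + 0 + (-1) + 3 = 1. So 0 ≥ 1, which is false.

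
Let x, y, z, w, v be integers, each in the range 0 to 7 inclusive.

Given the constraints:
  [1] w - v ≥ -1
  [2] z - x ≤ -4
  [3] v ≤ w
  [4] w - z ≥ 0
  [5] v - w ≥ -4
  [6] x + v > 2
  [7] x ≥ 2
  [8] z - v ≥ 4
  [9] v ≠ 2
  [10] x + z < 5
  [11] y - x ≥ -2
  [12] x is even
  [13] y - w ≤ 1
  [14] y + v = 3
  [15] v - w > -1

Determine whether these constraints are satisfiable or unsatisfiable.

Unsatisfiable

Constraints 2, 5, 8, 11, and 13 give v − w ≥ -4, w − y ≥ -1, y − x ≥ -2, x − z ≥ 4, z − v ≥ 4.
Adding all 5 inequalities: the left sides telescope to 0, and the right sides sum to (-4) + (-1) + (-2) + 4 + 4 = 1. So 0 ≥ 1, which is false.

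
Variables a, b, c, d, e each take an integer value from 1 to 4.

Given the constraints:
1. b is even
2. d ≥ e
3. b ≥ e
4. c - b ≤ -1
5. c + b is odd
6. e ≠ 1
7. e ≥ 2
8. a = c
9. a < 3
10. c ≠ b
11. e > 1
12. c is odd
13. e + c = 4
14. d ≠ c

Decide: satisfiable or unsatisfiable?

Setting (a, b, c, d, e) = (1, 4, 1, 3, 3) satisfies everything: constraint 1: b = 4 is even; constraint 4: c - b = -3; constraint 13: e + c = 4, and the others follow.

Satisfiable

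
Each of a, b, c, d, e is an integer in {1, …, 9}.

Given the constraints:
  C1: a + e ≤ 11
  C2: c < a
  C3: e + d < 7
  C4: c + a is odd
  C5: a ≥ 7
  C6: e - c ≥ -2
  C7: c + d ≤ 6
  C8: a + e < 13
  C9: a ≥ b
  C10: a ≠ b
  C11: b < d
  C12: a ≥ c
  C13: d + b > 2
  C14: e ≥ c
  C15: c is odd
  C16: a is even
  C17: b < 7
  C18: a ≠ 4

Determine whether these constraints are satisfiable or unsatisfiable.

Satisfiable

One satisfying assignment is a = 8, b = 1, c = 3, d = 3, e = 3.
For the less obvious constraints — constraint 1: a + e = 11; constraint 3: e + d = 6 — and the others hold by inspection.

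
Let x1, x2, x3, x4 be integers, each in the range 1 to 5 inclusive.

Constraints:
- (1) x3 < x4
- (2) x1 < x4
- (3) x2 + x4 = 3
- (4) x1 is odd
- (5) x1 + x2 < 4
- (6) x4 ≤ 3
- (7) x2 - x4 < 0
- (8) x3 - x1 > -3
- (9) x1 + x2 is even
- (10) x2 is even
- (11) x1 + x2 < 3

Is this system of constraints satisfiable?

Unsatisfiable

Constraint 4 makes x1 odd and constraint 10 makes x2 even, so x1 + x2 must be odd. Constraint 9 says x1 + x2 is even — contradiction.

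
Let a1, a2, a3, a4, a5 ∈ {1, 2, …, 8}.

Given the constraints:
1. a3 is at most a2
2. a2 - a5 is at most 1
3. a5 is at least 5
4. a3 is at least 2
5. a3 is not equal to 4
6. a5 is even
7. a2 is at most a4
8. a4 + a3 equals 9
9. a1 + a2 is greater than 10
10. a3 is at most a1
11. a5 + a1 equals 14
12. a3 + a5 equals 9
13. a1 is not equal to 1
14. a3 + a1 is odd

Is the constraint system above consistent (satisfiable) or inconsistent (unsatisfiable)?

Satisfiable

Setting (a1, a2, a3, a4, a5) = (8, 4, 3, 6, 6) satisfies everything: constraint 2: a2 - a5 = -2; constraint 8: a4 + a3 = 9, and the others follow.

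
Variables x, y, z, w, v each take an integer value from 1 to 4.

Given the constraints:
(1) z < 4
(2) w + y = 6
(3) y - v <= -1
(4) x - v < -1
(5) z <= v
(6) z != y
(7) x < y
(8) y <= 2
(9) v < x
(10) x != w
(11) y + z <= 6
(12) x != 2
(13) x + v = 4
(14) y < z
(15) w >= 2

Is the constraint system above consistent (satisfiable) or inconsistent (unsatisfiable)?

Constraints 5, 7, 9, and 14 give y < z, z ≤ v, v < x, x < y. Chaining: y < z ≤ v < x < y, which forces y < y — impossible.

Unsatisfiable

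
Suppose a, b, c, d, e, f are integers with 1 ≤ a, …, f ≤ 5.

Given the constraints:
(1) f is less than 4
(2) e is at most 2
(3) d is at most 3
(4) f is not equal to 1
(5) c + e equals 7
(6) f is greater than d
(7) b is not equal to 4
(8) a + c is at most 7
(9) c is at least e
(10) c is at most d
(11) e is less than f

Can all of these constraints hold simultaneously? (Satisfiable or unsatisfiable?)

Unsatisfiable

From constraints 3 and 10: c ≤ d ≤ 3. From constraint 2: e ≤ 2. Hence c + e ≤ 5. But constraint 5 requires c + e = 7, and 7 > 5. Contradiction.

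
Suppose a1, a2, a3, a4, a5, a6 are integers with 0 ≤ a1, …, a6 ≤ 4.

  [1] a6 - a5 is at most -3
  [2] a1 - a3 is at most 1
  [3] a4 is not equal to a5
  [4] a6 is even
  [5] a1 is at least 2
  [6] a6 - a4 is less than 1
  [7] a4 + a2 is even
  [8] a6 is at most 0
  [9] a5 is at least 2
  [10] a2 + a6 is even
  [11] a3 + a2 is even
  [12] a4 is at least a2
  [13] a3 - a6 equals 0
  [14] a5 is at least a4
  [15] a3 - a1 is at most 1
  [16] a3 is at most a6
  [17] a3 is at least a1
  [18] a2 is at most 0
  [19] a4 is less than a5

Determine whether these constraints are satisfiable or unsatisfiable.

From constraints 5 and 17: a3 ≥ a1 and a1 ≥ 2, so a3 ≥ 2. From constraints 8 and 16: a3 ≤ a6 and a6 ≤ 0, so a3 ≤ 0. But 0 < 2, so no value of a3 works.

Unsatisfiable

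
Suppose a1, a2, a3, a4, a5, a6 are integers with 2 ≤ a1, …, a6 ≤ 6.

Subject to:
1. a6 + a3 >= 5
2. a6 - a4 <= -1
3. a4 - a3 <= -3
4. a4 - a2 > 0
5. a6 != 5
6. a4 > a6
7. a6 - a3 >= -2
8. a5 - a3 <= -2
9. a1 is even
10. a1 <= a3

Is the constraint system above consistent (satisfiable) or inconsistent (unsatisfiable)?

Constraints 2, 3, and 7 give a3 − a4 ≥ 3, a4 − a6 ≥ 1, a6 − a3 ≥ -2.
Adding all 3 inequalities: the left sides telescope to 0, and the right sides sum to 3 + 1 + (-2) = 2. So 0 ≥ 2, which is false.

Unsatisfiable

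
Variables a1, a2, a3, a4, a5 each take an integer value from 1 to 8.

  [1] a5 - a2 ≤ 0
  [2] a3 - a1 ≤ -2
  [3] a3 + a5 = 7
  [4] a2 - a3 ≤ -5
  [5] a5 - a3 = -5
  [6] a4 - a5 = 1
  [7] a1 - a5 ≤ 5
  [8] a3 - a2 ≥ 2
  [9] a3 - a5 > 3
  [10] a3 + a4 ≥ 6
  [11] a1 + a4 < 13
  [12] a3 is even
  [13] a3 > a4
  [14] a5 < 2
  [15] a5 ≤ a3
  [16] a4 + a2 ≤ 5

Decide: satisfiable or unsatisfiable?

Constraints 1, 2, 4, and 7 give a5 − a1 ≥ -5, a1 − a3 ≥ 2, a3 − a2 ≥ 5, a2 − a5 ≥ 0.
Adding all 4 inequalities: the left sides telescope to 0, and the right sides sum to (-5) + 2 + 5 + 0 = 2. So 0 ≥ 2, which is false.

Unsatisfiable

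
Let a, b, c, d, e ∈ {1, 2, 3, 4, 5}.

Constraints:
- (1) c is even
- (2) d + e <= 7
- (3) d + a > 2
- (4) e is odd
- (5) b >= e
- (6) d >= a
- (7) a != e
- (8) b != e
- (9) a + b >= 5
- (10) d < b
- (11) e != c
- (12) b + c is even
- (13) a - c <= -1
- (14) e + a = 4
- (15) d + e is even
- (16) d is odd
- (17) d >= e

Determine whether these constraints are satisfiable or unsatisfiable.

The assignment a = 1, b = 4, c = 2, d = 3, e = 3 works:
  constraint 2 holds since d + e = 6.
  constraint 3 holds since d + a = 4.
  constraint 9 holds since a + b = 5.
The rest check out directly.

Satisfiable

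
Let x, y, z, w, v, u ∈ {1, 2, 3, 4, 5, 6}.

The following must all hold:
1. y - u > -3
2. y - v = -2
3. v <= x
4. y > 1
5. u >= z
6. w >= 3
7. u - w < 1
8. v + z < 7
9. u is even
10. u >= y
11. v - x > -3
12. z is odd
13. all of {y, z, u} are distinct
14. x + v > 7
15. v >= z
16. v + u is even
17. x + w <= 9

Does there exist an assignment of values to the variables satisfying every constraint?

Satisfiable

The assignment x = 4, y = 2, z = 1, w = 5, v = 4, u = 4 works:
  constraint 1 holds since y - u = -2.
  constraint 2 holds since y - v = -2.
  constraint 7 holds since u - w = -1.
The rest check out directly.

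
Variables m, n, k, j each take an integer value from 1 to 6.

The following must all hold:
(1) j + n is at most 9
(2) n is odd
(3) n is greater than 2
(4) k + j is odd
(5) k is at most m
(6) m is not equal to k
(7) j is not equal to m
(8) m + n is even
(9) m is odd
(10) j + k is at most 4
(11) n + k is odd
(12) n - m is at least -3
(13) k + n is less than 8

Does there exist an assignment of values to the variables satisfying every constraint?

Try m = 5, n = 5, k = 2, j = 1.
Check constraint 1: j + n = 6; constraint 10: j + k = 3; constraint 12: n - m = 0. The remaining constraints are straightforward to verify.

Satisfiable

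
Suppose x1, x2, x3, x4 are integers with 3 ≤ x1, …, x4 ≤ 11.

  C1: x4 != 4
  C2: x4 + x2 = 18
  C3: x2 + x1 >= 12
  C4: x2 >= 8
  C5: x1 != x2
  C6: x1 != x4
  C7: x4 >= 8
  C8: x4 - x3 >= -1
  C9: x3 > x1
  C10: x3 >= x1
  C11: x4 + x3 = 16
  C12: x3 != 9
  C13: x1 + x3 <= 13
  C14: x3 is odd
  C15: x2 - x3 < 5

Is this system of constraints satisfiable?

Try x1 = 4, x2 = 9, x3 = 7, x4 = 9.
Check constraint 2: x4 + x2 = 18; constraint 3: x2 + x1 = 13. The remaining constraints are straightforward to verify.

Satisfiable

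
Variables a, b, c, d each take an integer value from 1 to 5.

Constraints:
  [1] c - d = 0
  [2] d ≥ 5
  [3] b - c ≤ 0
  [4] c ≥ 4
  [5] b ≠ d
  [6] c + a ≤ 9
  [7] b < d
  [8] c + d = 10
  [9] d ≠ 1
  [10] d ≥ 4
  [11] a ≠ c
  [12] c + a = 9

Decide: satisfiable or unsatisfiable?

Setting (a, b, c, d) = (4, 3, 5, 5) satisfies everything: constraint 1: c - d = 0; constraint 3: b - c = -2, and the others follow.

Satisfiable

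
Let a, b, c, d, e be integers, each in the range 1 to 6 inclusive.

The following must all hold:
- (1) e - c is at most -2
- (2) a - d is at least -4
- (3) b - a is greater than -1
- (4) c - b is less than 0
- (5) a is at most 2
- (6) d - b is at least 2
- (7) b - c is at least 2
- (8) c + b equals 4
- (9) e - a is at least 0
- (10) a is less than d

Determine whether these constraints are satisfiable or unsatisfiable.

Unsatisfiable

Constraints 1, 2, 6, 7, and 9 give a − d ≥ -4, d − b ≥ 2, b − c ≥ 2, c − e ≥ 2, e − a ≥ 0.
Adding all 5 inequalities: the left sides telescope to 0, and the right sides sum to (-4) + 2 + 2 + 2 + 0 = 2. So 0 ≥ 2, which is false.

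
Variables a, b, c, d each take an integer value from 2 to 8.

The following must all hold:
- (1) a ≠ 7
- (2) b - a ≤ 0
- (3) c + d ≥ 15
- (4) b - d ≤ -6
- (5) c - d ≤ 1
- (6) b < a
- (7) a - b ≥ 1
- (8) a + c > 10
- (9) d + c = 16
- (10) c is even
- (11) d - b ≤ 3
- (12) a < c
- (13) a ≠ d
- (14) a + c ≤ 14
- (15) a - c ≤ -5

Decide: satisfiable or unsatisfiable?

Constraints 5, 7, 11, and 15 give c − a ≥ 5, a − b ≥ 1, b − d ≥ -3, d − c ≥ -1.
Adding all 4 inequalities: the left sides telescope to 0, and the right sides sum to 5 + 1 + (-3) + (-1) = 2. So 0 ≥ 2, which is false.

Unsatisfiable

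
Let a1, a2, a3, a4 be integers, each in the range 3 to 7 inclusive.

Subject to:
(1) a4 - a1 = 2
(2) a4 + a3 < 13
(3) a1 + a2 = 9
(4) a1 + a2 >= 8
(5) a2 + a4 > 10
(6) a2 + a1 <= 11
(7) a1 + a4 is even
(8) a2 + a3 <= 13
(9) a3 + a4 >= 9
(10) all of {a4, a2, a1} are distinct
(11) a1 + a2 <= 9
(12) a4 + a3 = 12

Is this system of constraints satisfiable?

Try a1 = 4, a2 = 5, a3 = 6, a4 = 6.
Check constraint 1: a4 - a1 = 2; constraint 2: a4 + a3 = 12; constraint 3: a1 + a2 = 9. The remaining constraints are straightforward to verify.

Satisfiable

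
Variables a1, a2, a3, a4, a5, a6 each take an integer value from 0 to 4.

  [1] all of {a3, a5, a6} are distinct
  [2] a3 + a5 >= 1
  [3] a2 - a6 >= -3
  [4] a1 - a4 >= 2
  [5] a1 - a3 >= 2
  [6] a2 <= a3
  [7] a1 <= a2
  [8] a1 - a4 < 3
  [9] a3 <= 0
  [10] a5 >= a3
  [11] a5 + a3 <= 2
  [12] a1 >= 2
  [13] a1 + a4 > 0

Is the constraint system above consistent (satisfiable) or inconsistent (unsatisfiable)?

From constraints 7 and 12: a2 ≥ a1 and a1 ≥ 2, so a2 ≥ 2. From constraints 6 and 9: a2 ≤ a3 and a3 ≤ 0, so a2 ≤ 0. But 0 < 2, so no value of a2 works.

Unsatisfiable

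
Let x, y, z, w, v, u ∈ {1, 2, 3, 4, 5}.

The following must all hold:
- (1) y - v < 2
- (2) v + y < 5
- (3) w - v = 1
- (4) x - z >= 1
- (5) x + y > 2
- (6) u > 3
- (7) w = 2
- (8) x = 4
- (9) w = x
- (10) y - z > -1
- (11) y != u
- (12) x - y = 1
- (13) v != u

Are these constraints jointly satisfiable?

Constraint 7 fixes w = 2 and constraint 8 fixes x = 4, but constraint 9 requires w = x. Since 2 ≠ 4, contradiction.

Unsatisfiable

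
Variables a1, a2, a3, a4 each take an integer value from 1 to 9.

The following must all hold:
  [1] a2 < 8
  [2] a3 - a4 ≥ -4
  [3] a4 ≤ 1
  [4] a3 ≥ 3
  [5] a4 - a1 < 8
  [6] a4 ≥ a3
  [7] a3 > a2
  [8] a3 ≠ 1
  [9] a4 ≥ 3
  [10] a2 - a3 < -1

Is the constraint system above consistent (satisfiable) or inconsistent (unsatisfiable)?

From constraint 4: a3 ≥ 3. From constraints 3 and 6: a3 ≤ a4 and a4 ≤ 1, so a3 ≤ 1. But 1 < 3, so no value of a3 works.

Unsatisfiable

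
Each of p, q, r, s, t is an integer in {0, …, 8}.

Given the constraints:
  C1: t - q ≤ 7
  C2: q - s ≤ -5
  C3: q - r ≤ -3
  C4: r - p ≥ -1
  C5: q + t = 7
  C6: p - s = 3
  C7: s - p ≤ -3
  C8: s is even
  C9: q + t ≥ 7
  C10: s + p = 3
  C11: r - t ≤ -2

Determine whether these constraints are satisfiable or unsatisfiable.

Unsatisfiable

Constraints 1, 2, 4, 7, and 11 give s − q ≥ 5, q − t ≥ -7, t − r ≥ 2, r − p ≥ -1, p − s ≥ 3.
Adding all 5 inequalities: the left sides telescope to 0, and the right sides sum to 5 + (-7) + 2 + (-1) + 3 = 2. So 0 ≥ 2, which is false.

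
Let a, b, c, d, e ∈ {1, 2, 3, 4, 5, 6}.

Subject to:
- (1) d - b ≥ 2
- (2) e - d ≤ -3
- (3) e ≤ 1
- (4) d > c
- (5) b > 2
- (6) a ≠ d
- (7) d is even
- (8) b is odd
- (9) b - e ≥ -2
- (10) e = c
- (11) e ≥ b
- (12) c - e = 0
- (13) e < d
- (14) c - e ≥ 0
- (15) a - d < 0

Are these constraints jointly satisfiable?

Unsatisfiable

From constraint 5: b ≥ 3. From constraints 3 and 11: b ≤ e and e ≤ 1, so b ≤ 1. But 1 < 3, so no value of b works.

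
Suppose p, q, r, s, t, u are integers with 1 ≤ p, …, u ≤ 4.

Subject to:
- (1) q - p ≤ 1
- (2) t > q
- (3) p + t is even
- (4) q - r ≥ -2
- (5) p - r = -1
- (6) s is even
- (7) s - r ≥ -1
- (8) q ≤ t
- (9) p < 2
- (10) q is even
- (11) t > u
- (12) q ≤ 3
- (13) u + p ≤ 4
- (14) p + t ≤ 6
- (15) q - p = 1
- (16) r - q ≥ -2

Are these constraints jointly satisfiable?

Take p = 1, q = 2, r = 2, s = 2, t = 3, u = 2. Then constraint 1: q - p = 1; constraint 4: q - r = 0; constraint 5: p - r = -1, and every other listed constraint is also met.

Satisfiable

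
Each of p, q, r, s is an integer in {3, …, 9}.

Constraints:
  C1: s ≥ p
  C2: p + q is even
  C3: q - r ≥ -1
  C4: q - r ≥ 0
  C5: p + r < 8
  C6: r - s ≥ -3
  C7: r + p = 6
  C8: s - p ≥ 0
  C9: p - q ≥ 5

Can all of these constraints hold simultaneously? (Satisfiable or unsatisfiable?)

Constraints 4, 6, 8, and 9 give s − p ≥ 0, p − q ≥ 5, q − r ≥ 0, r − s ≥ -3.
Adding all 4 inequalities: the left sides telescope to 0, and the right sides sum to 0 + 5 + 0 + (-3) = 2. So 0 ≥ 2, which is false.

Unsatisfiable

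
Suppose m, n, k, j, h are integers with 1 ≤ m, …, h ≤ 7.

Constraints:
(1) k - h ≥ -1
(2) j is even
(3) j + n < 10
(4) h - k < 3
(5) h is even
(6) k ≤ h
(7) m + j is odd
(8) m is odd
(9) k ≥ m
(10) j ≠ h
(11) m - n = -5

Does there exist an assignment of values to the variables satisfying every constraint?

Setting (m, n, k, j, h) = (1, 6, 6, 2, 6) satisfies everything: constraint 1: k - h = 0; constraint 3: j + n = 8; constraint 4: h - k = 0, and the others follow.

Satisfiable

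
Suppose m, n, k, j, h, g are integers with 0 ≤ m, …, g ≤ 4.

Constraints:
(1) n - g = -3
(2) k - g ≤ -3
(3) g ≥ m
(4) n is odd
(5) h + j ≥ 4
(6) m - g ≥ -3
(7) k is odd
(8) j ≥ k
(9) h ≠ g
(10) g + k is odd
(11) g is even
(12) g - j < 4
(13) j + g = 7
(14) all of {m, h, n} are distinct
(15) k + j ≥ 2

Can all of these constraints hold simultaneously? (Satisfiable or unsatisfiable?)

Satisfiable

One satisfying assignment is m = 4, n = 1, k = 1, j = 3, h = 3, g = 4.
For the less obvious constraints — constraint 1: n - g = -3; constraint 2: k - g = -3 — and the others hold by inspection.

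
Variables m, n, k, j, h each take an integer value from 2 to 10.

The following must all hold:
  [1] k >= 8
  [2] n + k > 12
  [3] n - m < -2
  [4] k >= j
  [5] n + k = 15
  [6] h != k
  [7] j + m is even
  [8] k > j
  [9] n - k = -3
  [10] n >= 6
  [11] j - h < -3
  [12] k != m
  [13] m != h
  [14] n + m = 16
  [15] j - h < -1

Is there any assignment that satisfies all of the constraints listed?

One satisfying assignment is m = 10, n = 6, k = 9, j = 2, h = 6.
For the less obvious constraints — constraint 2: n + k = 15; constraint 3: n - m = -4 — and the others hold by inspection.

Satisfiable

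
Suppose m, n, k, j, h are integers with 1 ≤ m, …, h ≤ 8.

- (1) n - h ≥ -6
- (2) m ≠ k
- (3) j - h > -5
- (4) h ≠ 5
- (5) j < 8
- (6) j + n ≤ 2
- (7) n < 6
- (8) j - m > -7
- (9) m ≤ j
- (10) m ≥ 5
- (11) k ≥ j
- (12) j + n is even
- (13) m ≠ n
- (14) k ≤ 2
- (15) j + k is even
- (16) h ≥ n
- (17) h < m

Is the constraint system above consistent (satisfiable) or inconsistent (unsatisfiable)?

From constraints 9 and 10: j ≥ m and m ≥ 5, so j ≥ 5. From constraints 11 and 14: j ≤ k and k ≤ 2, so j ≤ 2. But 2 < 5, so no value of j works.

Unsatisfiable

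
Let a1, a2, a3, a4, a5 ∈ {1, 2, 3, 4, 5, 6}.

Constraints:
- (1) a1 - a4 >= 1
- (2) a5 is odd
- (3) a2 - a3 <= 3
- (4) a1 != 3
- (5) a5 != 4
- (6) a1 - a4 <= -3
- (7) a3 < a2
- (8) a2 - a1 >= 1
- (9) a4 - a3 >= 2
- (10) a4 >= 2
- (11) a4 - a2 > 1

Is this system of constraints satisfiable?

Constraints 1, 3, 8, and 9 give a3 − a2 ≥ -3, a2 − a1 ≥ 1, a1 − a4 ≥ 1, a4 − a3 ≥ 2.
Adding all 4 inequalities: the left sides telescope to 0, and the right sides sum to (-3) + 1 + 1 + 2 = 1. So 0 ≥ 1, which is false.

Unsatisfiable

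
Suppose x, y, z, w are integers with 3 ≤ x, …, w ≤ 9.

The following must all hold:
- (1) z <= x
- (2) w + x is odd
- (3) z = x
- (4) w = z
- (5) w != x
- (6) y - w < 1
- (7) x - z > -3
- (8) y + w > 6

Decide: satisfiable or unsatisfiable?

Unsatisfiable

From constraints 3 and 4, w = z = x, so w = x. But constraint 5 says w ≠ x. Contradiction.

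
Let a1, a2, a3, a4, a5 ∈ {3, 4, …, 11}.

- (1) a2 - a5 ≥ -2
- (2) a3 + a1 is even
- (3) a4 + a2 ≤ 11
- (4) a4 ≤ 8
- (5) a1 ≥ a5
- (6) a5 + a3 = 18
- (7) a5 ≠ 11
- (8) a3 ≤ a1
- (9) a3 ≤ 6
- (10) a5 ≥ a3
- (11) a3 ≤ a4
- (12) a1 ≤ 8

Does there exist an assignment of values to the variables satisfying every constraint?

From constraints 5 and 12: a5 ≤ a1 ≤ 8. From constraints 4 and 11: a3 ≤ a4 ≤ 8. Hence a5 + a3 ≤ 16. But constraint 6 requires a5 + a3 = 18, and 18 > 16. Contradiction.

Unsatisfiable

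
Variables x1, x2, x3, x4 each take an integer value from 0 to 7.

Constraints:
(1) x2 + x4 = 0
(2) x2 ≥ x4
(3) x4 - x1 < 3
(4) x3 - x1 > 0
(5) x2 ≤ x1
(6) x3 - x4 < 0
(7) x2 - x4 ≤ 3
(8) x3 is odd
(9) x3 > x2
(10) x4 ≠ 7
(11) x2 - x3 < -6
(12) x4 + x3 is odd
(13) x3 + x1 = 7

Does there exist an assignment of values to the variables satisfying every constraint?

Unsatisfiable

Constraints 2, 4, 5, and 6 give x2 ≤ x1, x1 < x3, x3 < x4, x4 ≤ x2. Chaining: x2 ≤ x1 < x3 < x4 ≤ x2, which forces x2 < x2 — impossible.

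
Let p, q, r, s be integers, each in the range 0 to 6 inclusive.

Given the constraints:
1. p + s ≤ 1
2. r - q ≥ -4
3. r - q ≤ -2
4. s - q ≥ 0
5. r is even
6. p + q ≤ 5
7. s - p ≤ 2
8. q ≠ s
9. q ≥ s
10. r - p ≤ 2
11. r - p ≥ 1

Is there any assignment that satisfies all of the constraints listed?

Unsatisfiable

Constraints 3, 4, 7, and 11 give p − s ≥ -2, s − q ≥ 0, q − r ≥ 2, r − p ≥ 1.
Adding all 4 inequalities: the left sides telescope to 0, and the right sides sum to (-2) + 0 + 2 + 1 = 1. So 0 ≥ 1, which is false.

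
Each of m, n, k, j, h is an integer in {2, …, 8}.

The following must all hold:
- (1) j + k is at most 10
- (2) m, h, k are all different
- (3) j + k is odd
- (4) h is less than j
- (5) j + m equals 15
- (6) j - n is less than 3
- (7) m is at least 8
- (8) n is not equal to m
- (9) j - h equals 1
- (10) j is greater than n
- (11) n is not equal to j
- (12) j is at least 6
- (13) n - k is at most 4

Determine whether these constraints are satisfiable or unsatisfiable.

The assignment m = 8, n = 6, k = 2, j = 7, h = 6 works:
  constraint 1 holds since j + k = 9.
  constraint 5 holds since j + m = 15.
The rest check out directly.

Satisfiable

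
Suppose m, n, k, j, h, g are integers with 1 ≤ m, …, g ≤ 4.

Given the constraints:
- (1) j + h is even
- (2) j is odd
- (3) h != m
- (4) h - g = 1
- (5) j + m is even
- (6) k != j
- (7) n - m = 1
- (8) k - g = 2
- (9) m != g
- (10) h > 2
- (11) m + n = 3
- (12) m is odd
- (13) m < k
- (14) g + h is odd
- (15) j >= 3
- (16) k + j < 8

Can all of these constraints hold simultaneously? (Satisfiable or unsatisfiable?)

Satisfiable

One satisfying assignment is m = 1, n = 2, k = 4, j = 3, h = 3, g = 2.
For the less obvious constraints — constraint 4: h - g = 1; constraint 7: n - m = 1 — and the others hold by inspection.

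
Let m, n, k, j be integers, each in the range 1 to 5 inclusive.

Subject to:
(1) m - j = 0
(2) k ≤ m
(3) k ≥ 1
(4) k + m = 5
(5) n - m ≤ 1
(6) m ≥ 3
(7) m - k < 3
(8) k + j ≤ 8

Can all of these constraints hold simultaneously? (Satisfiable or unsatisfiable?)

Satisfiable

Take m = 3, n = 1, k = 2, j = 3. Then constraint 1: m - j = 0; constraint 4: k + m = 5; constraint 5: n - m = -2, and every other listed constraint is also met.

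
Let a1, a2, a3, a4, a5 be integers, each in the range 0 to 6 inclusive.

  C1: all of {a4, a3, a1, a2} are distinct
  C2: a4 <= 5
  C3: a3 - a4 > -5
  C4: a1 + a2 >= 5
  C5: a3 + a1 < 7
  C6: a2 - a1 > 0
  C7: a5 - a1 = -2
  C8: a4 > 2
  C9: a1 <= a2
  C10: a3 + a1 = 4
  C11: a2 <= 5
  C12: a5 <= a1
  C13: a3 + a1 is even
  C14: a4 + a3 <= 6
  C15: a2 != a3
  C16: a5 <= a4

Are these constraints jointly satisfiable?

Setting (a1, a2, a3, a4, a5) = (3, 5, 1, 4, 1) satisfies everything: constraint 3: a3 - a4 = -3; constraint 4: a1 + a2 = 8; constraint 5: a3 + a1 = 4, and the others follow.

Satisfiable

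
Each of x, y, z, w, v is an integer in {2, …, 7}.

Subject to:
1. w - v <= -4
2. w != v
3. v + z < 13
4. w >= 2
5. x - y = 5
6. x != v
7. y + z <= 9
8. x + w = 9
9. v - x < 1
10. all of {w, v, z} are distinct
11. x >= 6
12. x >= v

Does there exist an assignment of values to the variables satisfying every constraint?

Take x = 7, y = 2, z = 5, w = 2, v = 6. Then constraint 1: w - v = -4; constraint 3: v + z = 11, and every other listed constraint is also met.

Satisfiable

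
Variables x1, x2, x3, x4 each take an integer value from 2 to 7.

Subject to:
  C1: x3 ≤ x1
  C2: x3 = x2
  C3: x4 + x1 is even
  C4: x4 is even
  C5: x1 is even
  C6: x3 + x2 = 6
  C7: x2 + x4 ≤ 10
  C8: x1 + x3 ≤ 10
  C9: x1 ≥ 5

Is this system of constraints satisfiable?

Satisfiable

One satisfying assignment is x1 = 6, x2 = 3, x3 = 3, x4 = 4.
For the less obvious constraints — constraint 6: x3 + x2 = 6; constraint 7: x2 + x4 = 7 — and the others hold by inspection.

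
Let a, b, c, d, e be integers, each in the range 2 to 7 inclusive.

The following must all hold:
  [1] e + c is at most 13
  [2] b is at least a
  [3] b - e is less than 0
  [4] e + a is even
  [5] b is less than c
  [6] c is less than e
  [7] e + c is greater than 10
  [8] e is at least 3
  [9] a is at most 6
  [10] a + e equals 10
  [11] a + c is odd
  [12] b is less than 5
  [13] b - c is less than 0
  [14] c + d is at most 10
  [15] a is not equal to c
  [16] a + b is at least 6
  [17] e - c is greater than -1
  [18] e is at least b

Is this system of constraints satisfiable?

The assignment a = 4, b = 4, c = 5, d = 4, e = 6 works:
  constraint 1 holds since e + c = 11.
  constraint 3 holds since b - e = -2.
The rest check out directly.

Satisfiable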